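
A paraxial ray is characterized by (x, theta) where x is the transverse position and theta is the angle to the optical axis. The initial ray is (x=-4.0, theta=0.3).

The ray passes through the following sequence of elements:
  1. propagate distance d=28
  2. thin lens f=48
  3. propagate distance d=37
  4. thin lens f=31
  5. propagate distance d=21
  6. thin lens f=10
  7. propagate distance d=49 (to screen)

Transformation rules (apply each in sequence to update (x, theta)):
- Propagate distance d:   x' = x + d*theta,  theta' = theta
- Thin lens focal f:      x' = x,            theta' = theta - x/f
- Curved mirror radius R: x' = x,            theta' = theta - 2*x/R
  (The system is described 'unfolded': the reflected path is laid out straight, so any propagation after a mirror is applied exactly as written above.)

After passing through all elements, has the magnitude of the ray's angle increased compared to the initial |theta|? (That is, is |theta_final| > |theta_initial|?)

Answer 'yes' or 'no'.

Answer: yes

Derivation:
Initial: x=-4.0000 theta=0.3000
After 1 (propagate distance d=28): x=4.4000 theta=0.3000
After 2 (thin lens f=48): x=4.4000 theta=5/24 (≈0.2083)
After 3 (propagate distance d=37): x=1453/120 (≈12.1083) theta=5/24 (≈0.2083)
After 4 (thin lens f=31): x=1453/120 (≈12.1083) theta=-113/620 (≈-0.1823)
After 5 (propagate distance d=21): x=6161/744 (≈8.2809) theta=-113/620 (≈-0.1823)
After 6 (thin lens f=10): x=6161/744 (≈8.2809) theta=-7517/7440 (≈-1.0103)
After 7 (propagate distance d=49 (to screen)): x=-102241/2480 (≈-41.2262) theta=-7517/7440 (≈-1.0103)
|theta_initial|=0.3000 |theta_final|=7517/7440 (≈1.0103) -> increased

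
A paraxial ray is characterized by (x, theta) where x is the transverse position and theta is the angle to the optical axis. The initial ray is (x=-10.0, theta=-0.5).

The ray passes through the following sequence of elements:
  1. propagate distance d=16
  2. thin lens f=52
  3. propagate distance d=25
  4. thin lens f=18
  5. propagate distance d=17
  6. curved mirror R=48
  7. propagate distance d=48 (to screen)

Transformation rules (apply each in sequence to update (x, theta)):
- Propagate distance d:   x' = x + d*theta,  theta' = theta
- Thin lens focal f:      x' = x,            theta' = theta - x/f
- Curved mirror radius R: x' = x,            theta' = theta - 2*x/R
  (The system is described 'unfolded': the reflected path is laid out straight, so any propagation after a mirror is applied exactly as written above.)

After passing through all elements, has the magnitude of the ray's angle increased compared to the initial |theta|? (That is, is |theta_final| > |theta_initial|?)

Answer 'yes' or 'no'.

Answer: yes

Derivation:
Initial: x=-10.0000 theta=-0.5000
After 1 (propagate distance d=16): x=-18.0000 theta=-0.5000
After 2 (thin lens f=52): x=-18.0000 theta=-2/13 (≈-0.1538)
After 3 (propagate distance d=25): x=-284/13 (≈-21.8462) theta=-2/13 (≈-0.1538)
After 4 (thin lens f=18): x=-284/13 (≈-21.8462) theta=124/117 (≈1.0598)
After 5 (propagate distance d=17): x=-448/117 (≈-3.8291) theta=124/117 (≈1.0598)
After 6 (curved mirror R=48): x=-448/117 (≈-3.8291) theta=428/351 (≈1.2194)
After 7 (propagate distance d=48 (to screen)): x=6400/117 (≈54.7009) theta=428/351 (≈1.2194)
|theta_initial|=0.5000 |theta_final|=428/351 (≈1.2194) -> increased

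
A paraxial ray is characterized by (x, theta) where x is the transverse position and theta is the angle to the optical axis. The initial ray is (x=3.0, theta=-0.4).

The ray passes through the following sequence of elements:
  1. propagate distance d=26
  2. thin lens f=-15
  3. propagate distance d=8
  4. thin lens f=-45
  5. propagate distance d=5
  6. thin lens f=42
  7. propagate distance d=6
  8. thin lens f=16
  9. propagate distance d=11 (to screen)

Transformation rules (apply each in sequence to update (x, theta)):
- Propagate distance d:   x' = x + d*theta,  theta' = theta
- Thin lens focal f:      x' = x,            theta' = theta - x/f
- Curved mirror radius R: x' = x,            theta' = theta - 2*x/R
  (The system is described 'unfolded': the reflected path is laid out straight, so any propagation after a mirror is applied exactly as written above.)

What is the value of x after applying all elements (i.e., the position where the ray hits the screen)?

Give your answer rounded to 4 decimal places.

Initial: x=3.0000 theta=-0.4000
After 1 (propagate distance d=26): x=-7.4000 theta=-0.4000
After 2 (thin lens f=-15): x=-7.4000 theta=-67/75 (≈-0.8933)
After 3 (propagate distance d=8): x=-1091/75 (≈-14.5467) theta=-67/75 (≈-0.8933)
After 4 (thin lens f=-45): x=-1091/75 (≈-14.5467) theta=-4106/3375 (≈-1.2166)
After 5 (propagate distance d=5): x=-557/27 (≈-20.6296) theta=-4106/3375 (≈-1.2166)
After 6 (thin lens f=42): x=-557/27 (≈-20.6296) theta=-102827/141750 (≈-0.7254)
After 7 (propagate distance d=6): x=-65578/2625 (≈-24.9821) theta=-102827/141750 (≈-0.7254)
After 8 (thin lens f=16): x=-65578/2625 (≈-24.9821) theta=94799/113400 (≈0.8360)
After 9 (propagate distance d=11 (to screen)): x=-8950903/567000 (≈-15.7864) theta=94799/113400 (≈0.8360)
Rounded to 4 decimal places: x = -15.7864

Answer: -15.7864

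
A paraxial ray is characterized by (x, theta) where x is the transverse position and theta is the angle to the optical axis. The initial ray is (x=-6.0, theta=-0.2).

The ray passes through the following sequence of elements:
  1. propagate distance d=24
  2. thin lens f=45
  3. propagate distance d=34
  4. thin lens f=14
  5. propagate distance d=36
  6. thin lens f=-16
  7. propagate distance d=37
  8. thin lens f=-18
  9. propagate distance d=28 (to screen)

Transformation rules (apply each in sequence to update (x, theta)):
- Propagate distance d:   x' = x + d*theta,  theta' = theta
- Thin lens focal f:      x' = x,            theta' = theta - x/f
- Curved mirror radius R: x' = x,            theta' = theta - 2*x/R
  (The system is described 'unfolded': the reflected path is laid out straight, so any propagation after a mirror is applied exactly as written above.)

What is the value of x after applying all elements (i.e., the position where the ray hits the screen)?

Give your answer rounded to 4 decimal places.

Initial: x=-6.0000 theta=-0.2000
After 1 (propagate distance d=24): x=-10.8000 theta=-0.2000
After 2 (thin lens f=45): x=-10.8000 theta=0.0400
After 3 (propagate distance d=34): x=-9.4400 theta=0.0400
After 4 (thin lens f=14): x=-9.4400 theta=5/7 (≈0.7143)
After 5 (propagate distance d=36): x=2848/175 (≈16.2743) theta=5/7 (≈0.7143)
After 6 (thin lens f=-16): x=2848/175 (≈16.2743) theta=303/175 (≈1.7314)
After 7 (propagate distance d=37): x=14059/175 (≈80.3371) theta=303/175 (≈1.7314)
After 8 (thin lens f=-18): x=14059/175 (≈80.3371) theta=19513/3150 (≈6.1946)
After 9 (propagate distance d=28 (to screen)): x=399713/1575 (≈253.7860) theta=19513/3150 (≈6.1946)
Rounded to 4 decimal places: x = 253.7860

Answer: 253.7860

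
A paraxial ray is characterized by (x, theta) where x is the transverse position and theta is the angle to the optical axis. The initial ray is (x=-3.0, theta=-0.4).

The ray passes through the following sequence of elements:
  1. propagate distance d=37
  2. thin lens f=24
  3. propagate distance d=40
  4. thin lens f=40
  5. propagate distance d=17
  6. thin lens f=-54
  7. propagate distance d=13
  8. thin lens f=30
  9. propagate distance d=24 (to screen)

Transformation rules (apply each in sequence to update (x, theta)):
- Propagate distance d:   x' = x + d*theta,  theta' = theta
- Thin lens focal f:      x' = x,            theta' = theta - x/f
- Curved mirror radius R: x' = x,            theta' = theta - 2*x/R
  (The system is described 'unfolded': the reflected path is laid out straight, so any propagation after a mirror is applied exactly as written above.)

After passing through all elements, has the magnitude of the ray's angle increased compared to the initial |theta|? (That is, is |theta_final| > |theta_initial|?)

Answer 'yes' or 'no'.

Initial: x=-3.0000 theta=-0.4000
After 1 (propagate distance d=37): x=-17.8000 theta=-0.4000
After 2 (thin lens f=24): x=-17.8000 theta=41/120 (≈0.3417)
After 3 (propagate distance d=40): x=-62/15 (≈-4.1333) theta=41/120 (≈0.3417)
After 4 (thin lens f=40): x=-62/15 (≈-4.1333) theta=0.4450
After 5 (propagate distance d=17): x=2059/600 (≈3.4317) theta=0.4450
After 6 (thin lens f=-54): x=2059/600 (≈3.4317) theta=16477/32400 (≈0.5085)
After 7 (propagate distance d=13): x=325387/32400 (≈10.0428) theta=16477/32400 (≈0.5085)
After 8 (thin lens f=30): x=325387/32400 (≈10.0428) theta=168923/972000 (≈0.1738)
After 9 (propagate distance d=24 (to screen)): x=2302627/162000 (≈14.2137) theta=168923/972000 (≈0.1738)
|theta_initial|=0.4000 |theta_final|=168923/972000 (≈0.1738) -> not increased

Answer: no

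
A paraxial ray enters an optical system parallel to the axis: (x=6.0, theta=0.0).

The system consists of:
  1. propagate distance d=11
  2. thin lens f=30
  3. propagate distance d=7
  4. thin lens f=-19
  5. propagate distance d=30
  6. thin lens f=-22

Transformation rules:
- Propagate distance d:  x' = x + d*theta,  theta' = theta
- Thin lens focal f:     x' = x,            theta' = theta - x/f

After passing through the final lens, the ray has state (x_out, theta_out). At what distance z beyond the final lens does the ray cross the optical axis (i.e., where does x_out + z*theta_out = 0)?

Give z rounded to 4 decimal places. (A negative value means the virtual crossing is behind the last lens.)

Initial: x=6.0000 theta=0.0000
After 1 (propagate distance d=11): x=6.0000 theta=0.0000
After 2 (thin lens f=30): x=6.0000 theta=-0.2000
After 3 (propagate distance d=7): x=4.6000 theta=-0.2000
After 4 (thin lens f=-19): x=4.6000 theta=4/95 (≈0.0421)
After 5 (propagate distance d=30): x=557/95 (≈5.8632) theta=4/95 (≈0.0421)
After 6 (thin lens f=-22): x=557/95 (≈5.8632) theta=129/418 (≈0.3086)
z_focus = -x_out/theta_out = -(557/95)/(129/418) = -12254/645 ≈ -18.9984
Rounded to 4 decimal places: z = -18.9984

Answer: -18.9984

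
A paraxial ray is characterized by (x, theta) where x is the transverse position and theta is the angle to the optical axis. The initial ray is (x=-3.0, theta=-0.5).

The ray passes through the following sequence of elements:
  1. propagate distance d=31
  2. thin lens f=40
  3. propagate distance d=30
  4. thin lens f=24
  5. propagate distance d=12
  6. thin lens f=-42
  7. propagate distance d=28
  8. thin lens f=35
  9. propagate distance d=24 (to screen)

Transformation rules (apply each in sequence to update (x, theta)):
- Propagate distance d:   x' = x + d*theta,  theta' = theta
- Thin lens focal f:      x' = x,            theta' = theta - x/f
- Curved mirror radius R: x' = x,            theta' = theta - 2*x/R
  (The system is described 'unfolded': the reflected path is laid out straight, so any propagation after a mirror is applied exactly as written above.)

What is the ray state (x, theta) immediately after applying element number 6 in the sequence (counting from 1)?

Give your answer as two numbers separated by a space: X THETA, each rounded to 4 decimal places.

Answer: -10.2625 0.5359

Derivation:
Initial: x=-3.0000 theta=-0.5000
After 1 (propagate distance d=31): x=-18.5000 theta=-0.5000
After 2 (thin lens f=40): x=-18.5000 theta=-0.0375
After 3 (propagate distance d=30): x=-19.6250 theta=-0.0375
After 4 (thin lens f=24): x=-19.6250 theta=749/960 (≈0.7802)
After 5 (propagate distance d=12): x=-10.2625 theta=749/960 (≈0.7802)
After 6 (thin lens f=-42): x=-10.2625 theta=3601/6720 (≈0.5359)
Rounded to 4 decimal places: x = -10.2625, theta = 0.5359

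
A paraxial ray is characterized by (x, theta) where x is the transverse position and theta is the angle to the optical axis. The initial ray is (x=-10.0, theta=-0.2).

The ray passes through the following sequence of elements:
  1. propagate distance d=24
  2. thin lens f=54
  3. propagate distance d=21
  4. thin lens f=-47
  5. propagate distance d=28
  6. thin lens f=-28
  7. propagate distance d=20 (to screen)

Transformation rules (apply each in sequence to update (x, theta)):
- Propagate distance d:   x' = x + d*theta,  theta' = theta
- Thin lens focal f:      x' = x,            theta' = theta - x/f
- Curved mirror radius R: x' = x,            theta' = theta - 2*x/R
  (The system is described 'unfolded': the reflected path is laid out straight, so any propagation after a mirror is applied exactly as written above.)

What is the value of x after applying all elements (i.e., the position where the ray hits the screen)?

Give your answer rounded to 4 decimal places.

Initial: x=-10.0000 theta=-0.2000
After 1 (propagate distance d=24): x=-14.8000 theta=-0.2000
After 2 (thin lens f=54): x=-14.8000 theta=2/27 (≈0.0741)
After 3 (propagate distance d=21): x=-596/45 (≈-13.2444) theta=2/27 (≈0.0741)
After 4 (thin lens f=-47): x=-596/45 (≈-13.2444) theta=-1318/6345 (≈-0.2077)
After 5 (propagate distance d=28): x=-24188/1269 (≈-19.0607) theta=-1318/6345 (≈-0.2077)
After 6 (thin lens f=-28): x=-24188/1269 (≈-19.0607) theta=-39461/44415 (≈-0.8885)
After 7 (propagate distance d=20 (to screen)): x=-327160/8883 (≈-36.8299) theta=-39461/44415 (≈-0.8885)
Rounded to 4 decimal places: x = -36.8299

Answer: -36.8299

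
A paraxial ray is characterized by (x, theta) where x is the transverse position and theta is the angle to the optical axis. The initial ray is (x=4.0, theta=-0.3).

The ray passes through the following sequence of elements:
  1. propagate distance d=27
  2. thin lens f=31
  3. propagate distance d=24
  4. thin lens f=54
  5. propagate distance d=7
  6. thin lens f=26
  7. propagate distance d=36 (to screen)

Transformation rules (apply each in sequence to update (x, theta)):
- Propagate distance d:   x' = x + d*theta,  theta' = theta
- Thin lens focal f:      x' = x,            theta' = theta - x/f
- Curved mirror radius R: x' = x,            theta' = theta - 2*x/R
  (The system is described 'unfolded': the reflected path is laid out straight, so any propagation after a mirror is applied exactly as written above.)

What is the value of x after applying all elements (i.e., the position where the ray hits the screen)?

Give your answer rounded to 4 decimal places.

Answer: 2.5503

Derivation:
Initial: x=4.0000 theta=-0.3000
After 1 (propagate distance d=27): x=-4.1000 theta=-0.3000
After 2 (thin lens f=31): x=-4.1000 theta=-26/155 (≈-0.1677)
After 3 (propagate distance d=24): x=-2519/310 (≈-8.1258) theta=-26/155 (≈-0.1677)
After 4 (thin lens f=54): x=-2519/310 (≈-8.1258) theta=-289/16740 (≈-0.0173)
After 5 (propagate distance d=7): x=-138049/16740 (≈-8.2467) theta=-289/16740 (≈-0.0173)
After 6 (thin lens f=26): x=-138049/16740 (≈-8.2467) theta=26107/87048 (≈0.2999)
After 7 (propagate distance d=36 (to screen)): x=17903/7020 (≈2.5503) theta=26107/87048 (≈0.2999)
Rounded to 4 decimal places: x = 2.5503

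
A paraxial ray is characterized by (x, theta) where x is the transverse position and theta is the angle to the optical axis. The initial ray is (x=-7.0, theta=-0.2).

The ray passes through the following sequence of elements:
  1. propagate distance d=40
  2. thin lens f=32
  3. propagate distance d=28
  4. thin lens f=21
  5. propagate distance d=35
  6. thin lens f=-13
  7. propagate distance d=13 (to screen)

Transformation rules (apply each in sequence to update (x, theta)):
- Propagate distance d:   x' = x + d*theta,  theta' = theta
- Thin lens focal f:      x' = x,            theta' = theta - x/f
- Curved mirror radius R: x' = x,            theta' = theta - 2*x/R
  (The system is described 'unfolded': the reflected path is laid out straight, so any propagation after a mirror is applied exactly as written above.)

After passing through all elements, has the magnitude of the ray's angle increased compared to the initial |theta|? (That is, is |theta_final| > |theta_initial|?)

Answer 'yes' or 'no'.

Initial: x=-7.0000 theta=-0.2000
After 1 (propagate distance d=40): x=-15.0000 theta=-0.2000
After 2 (thin lens f=32): x=-15.0000 theta=43/160 (≈0.2688)
After 3 (propagate distance d=28): x=-7.4750 theta=43/160 (≈0.2688)
After 4 (thin lens f=21): x=-7.4750 theta=2099/3360 (≈0.6247)
After 5 (propagate distance d=35): x=6907/480 (≈14.3896) theta=2099/3360 (≈0.6247)
After 6 (thin lens f=-13): x=6907/480 (≈14.3896) theta=6303/3640 (≈1.7316)
After 7 (propagate distance d=13 (to screen)): x=24797/672 (≈36.9003) theta=6303/3640 (≈1.7316)
|theta_initial|=0.2000 |theta_final|=6303/3640 (≈1.7316) -> increased

Answer: yes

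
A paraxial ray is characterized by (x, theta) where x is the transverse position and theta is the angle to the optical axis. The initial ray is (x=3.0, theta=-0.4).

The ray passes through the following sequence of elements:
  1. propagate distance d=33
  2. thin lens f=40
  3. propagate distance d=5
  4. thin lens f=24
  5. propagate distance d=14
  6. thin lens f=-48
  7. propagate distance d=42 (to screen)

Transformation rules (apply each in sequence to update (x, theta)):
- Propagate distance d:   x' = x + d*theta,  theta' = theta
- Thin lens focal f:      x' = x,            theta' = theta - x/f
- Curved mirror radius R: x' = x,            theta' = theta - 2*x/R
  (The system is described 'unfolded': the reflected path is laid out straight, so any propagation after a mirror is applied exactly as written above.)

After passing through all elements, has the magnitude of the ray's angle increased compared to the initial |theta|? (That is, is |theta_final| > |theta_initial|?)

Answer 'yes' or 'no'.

Initial: x=3.0000 theta=-0.4000
After 1 (propagate distance d=33): x=-10.2000 theta=-0.4000
After 2 (thin lens f=40): x=-10.2000 theta=-0.1450
After 3 (propagate distance d=5): x=-10.9250 theta=-0.1450
After 4 (thin lens f=24): x=-10.9250 theta=1489/4800 (≈0.3102)
After 5 (propagate distance d=14): x=-15797/2400 (≈-6.5821) theta=1489/4800 (≈0.3102)
After 6 (thin lens f=-48): x=-15797/2400 (≈-6.5821) theta=19939/115200 (≈0.1731)
After 7 (propagate distance d=42 (to screen)): x=4399/6400 (≈0.6873) theta=19939/115200 (≈0.1731)
|theta_initial|=0.4000 |theta_final|=19939/115200 (≈0.1731) -> not increased

Answer: no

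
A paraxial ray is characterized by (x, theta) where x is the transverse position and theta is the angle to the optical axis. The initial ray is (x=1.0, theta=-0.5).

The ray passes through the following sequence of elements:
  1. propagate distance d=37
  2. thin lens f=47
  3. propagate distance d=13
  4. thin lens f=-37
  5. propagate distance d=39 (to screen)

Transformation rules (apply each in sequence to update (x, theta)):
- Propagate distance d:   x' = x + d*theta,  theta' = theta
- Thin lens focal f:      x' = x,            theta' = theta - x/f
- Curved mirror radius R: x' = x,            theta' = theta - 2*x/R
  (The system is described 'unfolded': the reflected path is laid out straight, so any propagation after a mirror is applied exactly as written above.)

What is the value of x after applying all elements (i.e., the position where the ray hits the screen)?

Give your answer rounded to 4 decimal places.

Answer: -44.3335

Derivation:
Initial: x=1.0000 theta=-0.5000
After 1 (propagate distance d=37): x=-17.5000 theta=-0.5000
After 2 (thin lens f=47): x=-17.5000 theta=-6/47 (≈-0.1277)
After 3 (propagate distance d=13): x=-1801/94 (≈-19.1596) theta=-6/47 (≈-0.1277)
After 4 (thin lens f=-37): x=-1801/94 (≈-19.1596) theta=-2245/3478 (≈-0.6455)
After 5 (propagate distance d=39 (to screen)): x=-77096/1739 (≈-44.3335) theta=-2245/3478 (≈-0.6455)
Rounded to 4 decimal places: x = -44.3335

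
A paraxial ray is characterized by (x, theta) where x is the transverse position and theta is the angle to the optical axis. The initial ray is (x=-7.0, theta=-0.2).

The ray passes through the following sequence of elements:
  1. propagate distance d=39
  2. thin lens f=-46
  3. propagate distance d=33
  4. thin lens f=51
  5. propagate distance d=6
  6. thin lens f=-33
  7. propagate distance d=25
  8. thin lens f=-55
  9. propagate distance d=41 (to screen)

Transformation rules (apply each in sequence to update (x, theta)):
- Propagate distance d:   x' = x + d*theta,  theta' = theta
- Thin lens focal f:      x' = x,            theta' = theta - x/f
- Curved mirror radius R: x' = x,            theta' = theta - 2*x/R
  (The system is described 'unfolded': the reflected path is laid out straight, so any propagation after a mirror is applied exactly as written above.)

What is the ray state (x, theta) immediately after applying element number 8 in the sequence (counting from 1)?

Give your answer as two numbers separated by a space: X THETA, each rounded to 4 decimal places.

Answer: -52.5033 -1.7995

Derivation:
Initial: x=-7.0000 theta=-0.2000
After 1 (propagate distance d=39): x=-14.8000 theta=-0.2000
After 2 (thin lens f=-46): x=-14.8000 theta=-12/23 (≈-0.5217)
After 3 (propagate distance d=33): x=-3682/115 (≈-32.0174) theta=-12/23 (≈-0.5217)
After 4 (thin lens f=51): x=-3682/115 (≈-32.0174) theta=622/5865 (≈0.1061)
After 5 (propagate distance d=6): x=-12270/391 (≈-31.3811) theta=622/5865 (≈0.1061)
After 6 (thin lens f=-33): x=-12270/391 (≈-31.3811) theta=-54508/64515 (≈-0.8449)
After 7 (propagate distance d=25): x=-39850/759 (≈-52.5033) theta=-54508/64515 (≈-0.8449)
After 8 (thin lens f=-55): x=-39850/759 (≈-52.5033) theta=-1277038/709665 (≈-1.7995)
Rounded to 4 decimal places: x = -52.5033, theta = -1.7995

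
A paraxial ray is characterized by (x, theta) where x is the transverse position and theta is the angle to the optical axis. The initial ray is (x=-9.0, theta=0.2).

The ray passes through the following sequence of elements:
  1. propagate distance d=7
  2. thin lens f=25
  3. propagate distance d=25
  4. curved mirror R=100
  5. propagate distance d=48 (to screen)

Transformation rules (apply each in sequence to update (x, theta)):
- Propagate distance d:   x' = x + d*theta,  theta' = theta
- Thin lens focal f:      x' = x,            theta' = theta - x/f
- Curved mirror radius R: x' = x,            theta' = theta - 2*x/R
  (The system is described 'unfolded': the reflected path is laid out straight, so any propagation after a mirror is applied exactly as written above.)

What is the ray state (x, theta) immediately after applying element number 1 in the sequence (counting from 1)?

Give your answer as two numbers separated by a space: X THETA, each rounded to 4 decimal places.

Answer: -7.6000 0.2000

Derivation:
Initial: x=-9.0000 theta=0.2000
After 1 (propagate distance d=7): x=-7.6000 theta=0.2000
Rounded to 4 decimal places: x = -7.6000, theta = 0.2000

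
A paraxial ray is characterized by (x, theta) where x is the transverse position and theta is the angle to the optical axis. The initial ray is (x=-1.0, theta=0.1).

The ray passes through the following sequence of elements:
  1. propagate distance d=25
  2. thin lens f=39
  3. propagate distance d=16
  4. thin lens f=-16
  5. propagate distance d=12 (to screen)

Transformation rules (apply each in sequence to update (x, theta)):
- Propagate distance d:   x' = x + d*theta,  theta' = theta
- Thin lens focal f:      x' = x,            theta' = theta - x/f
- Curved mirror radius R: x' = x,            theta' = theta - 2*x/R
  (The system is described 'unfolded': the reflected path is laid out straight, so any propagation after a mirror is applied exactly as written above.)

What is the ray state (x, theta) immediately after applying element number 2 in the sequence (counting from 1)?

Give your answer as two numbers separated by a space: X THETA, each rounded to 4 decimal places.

Answer: 1.5000 0.0615

Derivation:
Initial: x=-1.0000 theta=0.1000
After 1 (propagate distance d=25): x=1.5000 theta=0.1000
After 2 (thin lens f=39): x=1.5000 theta=4/65 (≈0.0615)
Rounded to 4 decimal places: x = 1.5000, theta = 0.0615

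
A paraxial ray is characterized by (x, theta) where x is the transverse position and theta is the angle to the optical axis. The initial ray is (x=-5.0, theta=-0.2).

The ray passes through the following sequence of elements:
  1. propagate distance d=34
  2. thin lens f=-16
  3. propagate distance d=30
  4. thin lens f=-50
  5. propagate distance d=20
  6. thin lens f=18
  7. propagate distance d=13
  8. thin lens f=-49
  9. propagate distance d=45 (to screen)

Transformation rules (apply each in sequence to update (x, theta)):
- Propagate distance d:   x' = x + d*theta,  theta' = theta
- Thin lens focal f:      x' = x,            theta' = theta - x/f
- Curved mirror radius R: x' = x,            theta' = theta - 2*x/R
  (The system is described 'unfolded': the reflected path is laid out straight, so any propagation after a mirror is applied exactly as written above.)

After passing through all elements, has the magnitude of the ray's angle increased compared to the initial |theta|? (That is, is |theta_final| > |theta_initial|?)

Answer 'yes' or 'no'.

Initial: x=-5.0000 theta=-0.2000
After 1 (propagate distance d=34): x=-11.8000 theta=-0.2000
After 2 (thin lens f=-16): x=-11.8000 theta=-0.9375
After 3 (propagate distance d=30): x=-39.9250 theta=-0.9375
After 4 (thin lens f=-50): x=-39.9250 theta=-1.7360
After 5 (propagate distance d=20): x=-74.6450 theta=-1.7360
After 6 (thin lens f=18): x=-74.6450 theta=43397/18000 (≈2.4109)
After 7 (propagate distance d=13): x=-779449/18000 (≈-43.3027) theta=43397/18000 (≈2.4109)
After 8 (thin lens f=-49): x=-779449/18000 (≈-43.3027) theta=336751/220500 (≈1.5272)
After 9 (propagate distance d=45 (to screen)): x=22422179/882000 (≈25.4220) theta=336751/220500 (≈1.5272)
|theta_initial|=0.2000 |theta_final|=336751/220500 (≈1.5272) -> increased

Answer: yes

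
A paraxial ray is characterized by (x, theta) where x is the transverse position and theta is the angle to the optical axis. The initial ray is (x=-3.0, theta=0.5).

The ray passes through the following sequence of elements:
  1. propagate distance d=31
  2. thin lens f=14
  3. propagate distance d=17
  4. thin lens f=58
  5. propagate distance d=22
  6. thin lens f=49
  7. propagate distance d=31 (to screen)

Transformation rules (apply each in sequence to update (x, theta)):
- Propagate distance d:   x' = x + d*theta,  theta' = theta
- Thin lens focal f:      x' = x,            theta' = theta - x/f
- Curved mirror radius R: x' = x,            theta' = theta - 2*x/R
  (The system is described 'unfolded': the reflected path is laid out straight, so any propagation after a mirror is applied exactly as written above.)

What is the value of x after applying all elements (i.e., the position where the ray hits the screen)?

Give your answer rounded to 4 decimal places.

Initial: x=-3.0000 theta=0.5000
After 1 (propagate distance d=31): x=12.5000 theta=0.5000
After 2 (thin lens f=14): x=12.5000 theta=-11/28 (≈-0.3929)
After 3 (propagate distance d=17): x=163/28 (≈5.8214) theta=-11/28 (≈-0.3929)
After 4 (thin lens f=58): x=163/28 (≈5.8214) theta=-801/1624 (≈-0.4932)
After 5 (propagate distance d=22): x=-1021/203 (≈-5.0296) theta=-801/1624 (≈-0.4932)
After 6 (thin lens f=49): x=-1021/203 (≈-5.0296) theta=-31081/79576 (≈-0.3906)
After 7 (propagate distance d=31 (to screen)): x=-1363743/79576 (≈-17.1376) theta=-31081/79576 (≈-0.3906)
Rounded to 4 decimal places: x = -17.1376

Answer: -17.1376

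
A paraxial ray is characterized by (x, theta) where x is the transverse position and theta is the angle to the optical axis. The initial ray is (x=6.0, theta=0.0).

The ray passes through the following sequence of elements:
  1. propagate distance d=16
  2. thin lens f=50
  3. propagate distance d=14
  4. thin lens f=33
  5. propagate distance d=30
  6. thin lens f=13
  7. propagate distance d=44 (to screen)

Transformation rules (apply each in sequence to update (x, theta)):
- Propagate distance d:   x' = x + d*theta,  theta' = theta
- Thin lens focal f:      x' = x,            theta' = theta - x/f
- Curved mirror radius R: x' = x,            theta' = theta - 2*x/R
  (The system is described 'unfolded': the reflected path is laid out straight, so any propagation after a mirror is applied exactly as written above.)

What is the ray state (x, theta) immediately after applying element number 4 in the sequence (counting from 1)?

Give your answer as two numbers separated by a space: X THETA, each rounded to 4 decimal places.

Initial: x=6.0000 theta=0.0000
After 1 (propagate distance d=16): x=6.0000 theta=0.0000
After 2 (thin lens f=50): x=6.0000 theta=-0.1200
After 3 (propagate distance d=14): x=4.3200 theta=-0.1200
After 4 (thin lens f=33): x=4.3200 theta=-69/275 (≈-0.2509)
Rounded to 4 decimal places: x = 4.3200, theta = -0.2509

Answer: 4.3200 -0.2509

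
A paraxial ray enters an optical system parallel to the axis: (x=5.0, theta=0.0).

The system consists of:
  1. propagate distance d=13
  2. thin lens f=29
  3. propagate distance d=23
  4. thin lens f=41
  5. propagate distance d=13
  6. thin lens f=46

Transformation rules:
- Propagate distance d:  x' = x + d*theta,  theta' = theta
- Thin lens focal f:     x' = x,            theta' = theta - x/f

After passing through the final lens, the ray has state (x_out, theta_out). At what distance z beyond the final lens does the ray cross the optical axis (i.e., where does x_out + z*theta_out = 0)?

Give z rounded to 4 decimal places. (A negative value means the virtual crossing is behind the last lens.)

Initial: x=5.0000 theta=0.0000
After 1 (propagate distance d=13): x=5.0000 theta=0.0000
After 2 (thin lens f=29): x=5.0000 theta=-5/29 (≈-0.1724)
After 3 (propagate distance d=23): x=30/29 (≈1.0345) theta=-5/29 (≈-0.1724)
After 4 (thin lens f=41): x=30/29 (≈1.0345) theta=-235/1189 (≈-0.1976)
After 5 (propagate distance d=13): x=-1825/1189 (≈-1.5349) theta=-235/1189 (≈-0.1976)
After 6 (thin lens f=46): x=-1825/1189 (≈-1.5349) theta=-8985/54694 (≈-0.1643)
z_focus = -x_out/theta_out = -(-1825/1189)/(-8985/54694) = -16790/1797 ≈ -9.3434
Rounded to 4 decimal places: z = -9.3434

Answer: -9.3434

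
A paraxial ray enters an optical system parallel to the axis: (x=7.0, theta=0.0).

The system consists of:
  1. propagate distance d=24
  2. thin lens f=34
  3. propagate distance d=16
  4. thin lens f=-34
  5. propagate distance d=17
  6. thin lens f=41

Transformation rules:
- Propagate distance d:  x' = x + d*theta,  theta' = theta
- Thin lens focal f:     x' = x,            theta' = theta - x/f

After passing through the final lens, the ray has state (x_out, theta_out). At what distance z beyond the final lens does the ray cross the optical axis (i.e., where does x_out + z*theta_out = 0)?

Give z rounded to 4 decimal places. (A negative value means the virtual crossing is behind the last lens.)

Initial: x=7.0000 theta=0.0000
After 1 (propagate distance d=24): x=7.0000 theta=0.0000
After 2 (thin lens f=34): x=7.0000 theta=-7/34 (≈-0.2059)
After 3 (propagate distance d=16): x=63/17 (≈3.7059) theta=-7/34 (≈-0.2059)
After 4 (thin lens f=-34): x=63/17 (≈3.7059) theta=-28/289 (≈-0.0969)
After 5 (propagate distance d=17): x=35/17 (≈2.0588) theta=-28/289 (≈-0.0969)
After 6 (thin lens f=41): x=35/17 (≈2.0588) theta=-1743/11849 (≈-0.1471)
z_focus = -x_out/theta_out = -(35/17)/(-1743/11849) = 3485/249 ≈ 13.9960
Rounded to 4 decimal places: z = 13.9960

Answer: 13.9960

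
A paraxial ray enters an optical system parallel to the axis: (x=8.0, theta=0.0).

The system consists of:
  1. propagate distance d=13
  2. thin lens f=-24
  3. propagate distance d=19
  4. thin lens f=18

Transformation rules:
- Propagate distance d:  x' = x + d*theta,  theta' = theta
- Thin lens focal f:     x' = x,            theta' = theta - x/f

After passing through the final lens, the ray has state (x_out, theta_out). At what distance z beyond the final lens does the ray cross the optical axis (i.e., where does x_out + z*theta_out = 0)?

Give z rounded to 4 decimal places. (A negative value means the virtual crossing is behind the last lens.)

Answer: 30.9600

Derivation:
Initial: x=8.0000 theta=0.0000
After 1 (propagate distance d=13): x=8.0000 theta=0.0000
After 2 (thin lens f=-24): x=8.0000 theta=1/3 (≈0.3333)
After 3 (propagate distance d=19): x=43/3 (≈14.3333) theta=1/3 (≈0.3333)
After 4 (thin lens f=18): x=43/3 (≈14.3333) theta=-25/54 (≈-0.4630)
z_focus = -x_out/theta_out = -(43/3)/(-25/54) = 30.9600
Rounded to 4 decimal places: z = 30.9600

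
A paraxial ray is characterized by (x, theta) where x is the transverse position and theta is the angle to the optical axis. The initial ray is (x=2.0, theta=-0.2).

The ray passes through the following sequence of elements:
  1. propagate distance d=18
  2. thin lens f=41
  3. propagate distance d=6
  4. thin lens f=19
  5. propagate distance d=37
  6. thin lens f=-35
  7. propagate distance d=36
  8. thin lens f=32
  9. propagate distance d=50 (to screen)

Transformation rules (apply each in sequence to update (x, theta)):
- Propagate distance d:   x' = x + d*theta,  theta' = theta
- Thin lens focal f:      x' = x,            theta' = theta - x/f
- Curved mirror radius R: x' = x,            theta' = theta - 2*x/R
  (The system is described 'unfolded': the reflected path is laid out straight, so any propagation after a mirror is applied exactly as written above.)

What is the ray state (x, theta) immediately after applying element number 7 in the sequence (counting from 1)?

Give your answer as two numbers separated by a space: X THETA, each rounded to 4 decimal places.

Initial: x=2.0000 theta=-0.2000
After 1 (propagate distance d=18): x=-1.6000 theta=-0.2000
After 2 (thin lens f=41): x=-1.6000 theta=-33/205 (≈-0.1610)
After 3 (propagate distance d=6): x=-526/205 (≈-2.5659) theta=-33/205 (≈-0.1610)
After 4 (thin lens f=19): x=-526/205 (≈-2.5659) theta=-101/3895 (≈-0.0259)
After 5 (propagate distance d=37): x=-13731/3895 (≈-3.5253) theta=-101/3895 (≈-0.0259)
After 6 (thin lens f=-35): x=-13731/3895 (≈-3.5253) theta=-17266/136325 (≈-0.1267)
After 7 (propagate distance d=36): x=-1102161/136325 (≈-8.0848) theta=-17266/136325 (≈-0.1267)
Rounded to 4 decimal places: x = -8.0848, theta = -0.1267

Answer: -8.0848 -0.1267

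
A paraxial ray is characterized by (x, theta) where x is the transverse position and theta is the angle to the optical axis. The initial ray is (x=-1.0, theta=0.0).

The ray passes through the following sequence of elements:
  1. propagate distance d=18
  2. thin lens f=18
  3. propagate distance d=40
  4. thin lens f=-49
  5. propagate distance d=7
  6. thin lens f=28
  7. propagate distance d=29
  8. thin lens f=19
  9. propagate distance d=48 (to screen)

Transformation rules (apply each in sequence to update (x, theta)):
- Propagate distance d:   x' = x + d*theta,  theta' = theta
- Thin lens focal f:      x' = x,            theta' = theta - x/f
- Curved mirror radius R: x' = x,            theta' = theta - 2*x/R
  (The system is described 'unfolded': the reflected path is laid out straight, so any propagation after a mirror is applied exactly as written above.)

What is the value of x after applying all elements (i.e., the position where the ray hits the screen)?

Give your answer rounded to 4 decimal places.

Answer: -2.6631

Derivation:
Initial: x=-1.0000 theta=0.0000
After 1 (propagate distance d=18): x=-1.0000 theta=0.0000
After 2 (thin lens f=18): x=-1.0000 theta=1/18 (≈0.0556)
After 3 (propagate distance d=40): x=11/9 (≈1.2222) theta=1/18 (≈0.0556)
After 4 (thin lens f=-49): x=11/9 (≈1.2222) theta=71/882 (≈0.0805)
After 5 (propagate distance d=7): x=25/14 (≈1.7857) theta=71/882 (≈0.0805)
After 6 (thin lens f=28): x=25/14 (≈1.7857) theta=59/3528 (≈0.0167)
After 7 (propagate distance d=29): x=8011/3528 (≈2.2707) theta=59/3528 (≈0.0167)
After 8 (thin lens f=19): x=8011/3528 (≈2.2707) theta=-3445/33516 (≈-0.1028)
After 9 (propagate distance d=48 (to screen)): x=-178511/67032 (≈-2.6631) theta=-3445/33516 (≈-0.1028)
Rounded to 4 decimal places: x = -2.6631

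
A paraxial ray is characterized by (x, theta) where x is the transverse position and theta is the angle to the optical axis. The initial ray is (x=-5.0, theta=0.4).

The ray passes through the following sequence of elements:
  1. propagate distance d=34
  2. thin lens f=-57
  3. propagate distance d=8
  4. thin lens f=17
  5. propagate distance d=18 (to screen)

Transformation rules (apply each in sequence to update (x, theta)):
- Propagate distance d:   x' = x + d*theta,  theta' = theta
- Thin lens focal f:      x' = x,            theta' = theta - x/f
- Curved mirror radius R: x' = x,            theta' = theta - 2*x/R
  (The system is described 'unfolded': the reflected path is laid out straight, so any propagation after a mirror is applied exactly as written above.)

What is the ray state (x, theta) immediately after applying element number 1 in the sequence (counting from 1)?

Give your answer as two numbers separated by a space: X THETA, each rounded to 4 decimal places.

Initial: x=-5.0000 theta=0.4000
After 1 (propagate distance d=34): x=8.6000 theta=0.4000
Rounded to 4 decimal places: x = 8.6000, theta = 0.4000

Answer: 8.6000 0.4000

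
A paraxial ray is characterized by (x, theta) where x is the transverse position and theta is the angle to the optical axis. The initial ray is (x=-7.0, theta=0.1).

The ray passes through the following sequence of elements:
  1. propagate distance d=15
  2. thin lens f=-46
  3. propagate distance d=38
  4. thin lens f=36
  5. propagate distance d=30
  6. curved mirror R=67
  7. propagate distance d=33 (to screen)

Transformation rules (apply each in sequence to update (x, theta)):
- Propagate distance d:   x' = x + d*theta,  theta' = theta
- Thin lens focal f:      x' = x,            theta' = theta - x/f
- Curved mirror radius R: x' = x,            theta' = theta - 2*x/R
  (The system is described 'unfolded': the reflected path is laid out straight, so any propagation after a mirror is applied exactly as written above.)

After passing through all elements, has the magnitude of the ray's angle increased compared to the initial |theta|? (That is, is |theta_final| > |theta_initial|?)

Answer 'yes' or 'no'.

Initial: x=-7.0000 theta=0.1000
After 1 (propagate distance d=15): x=-5.5000 theta=0.1000
After 2 (thin lens f=-46): x=-5.5000 theta=-9/460 (≈-0.0196)
After 3 (propagate distance d=38): x=-718/115 (≈-6.2435) theta=-9/460 (≈-0.0196)
After 4 (thin lens f=36): x=-718/115 (≈-6.2435) theta=637/4140 (≈0.1539)
After 5 (propagate distance d=30): x=-1123/690 (≈-1.6275) theta=637/4140 (≈0.1539)
After 6 (curved mirror R=67): x=-1123/690 (≈-1.6275) theta=11231/55476 (≈0.2024)
After 7 (propagate distance d=33 (to screen)): x=155741/30820 (≈5.0532) theta=11231/55476 (≈0.2024)
|theta_initial|=0.1000 |theta_final|=11231/55476 (≈0.2024) -> increased

Answer: yes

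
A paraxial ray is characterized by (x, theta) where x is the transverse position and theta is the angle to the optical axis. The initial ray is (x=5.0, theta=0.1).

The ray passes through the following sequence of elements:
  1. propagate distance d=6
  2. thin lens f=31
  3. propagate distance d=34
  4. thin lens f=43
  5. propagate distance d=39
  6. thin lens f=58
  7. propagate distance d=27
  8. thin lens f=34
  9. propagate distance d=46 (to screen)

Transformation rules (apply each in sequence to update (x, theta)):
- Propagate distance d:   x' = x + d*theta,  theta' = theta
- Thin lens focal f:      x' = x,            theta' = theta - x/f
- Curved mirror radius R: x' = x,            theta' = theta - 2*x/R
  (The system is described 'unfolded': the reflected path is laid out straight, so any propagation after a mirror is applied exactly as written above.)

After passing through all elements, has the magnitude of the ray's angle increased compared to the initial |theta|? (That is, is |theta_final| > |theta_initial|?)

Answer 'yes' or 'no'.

Answer: no

Derivation:
Initial: x=5.0000 theta=0.1000
After 1 (propagate distance d=6): x=5.6000 theta=0.1000
After 2 (thin lens f=31): x=5.6000 theta=-5/62 (≈-0.0806)
After 3 (propagate distance d=34): x=443/155 (≈2.8581) theta=-5/62 (≈-0.0806)
After 4 (thin lens f=43): x=443/155 (≈2.8581) theta=-1961/13330 (≈-0.1471)
After 5 (propagate distance d=39): x=-38381/13330 (≈-2.8793) theta=-1961/13330 (≈-0.1471)
After 6 (thin lens f=58): x=-38381/13330 (≈-2.8793) theta=-75357/773140 (≈-0.0975)
After 7 (propagate distance d=27): x=-4260737/773140 (≈-5.5110) theta=-75357/773140 (≈-0.0975)
After 8 (thin lens f=34): x=-4260737/773140 (≈-5.5110) theta=1698599/26286760 (≈0.0646)
After 9 (propagate distance d=46 (to screen)): x=-8341188/3285845 (≈-2.5385) theta=1698599/26286760 (≈0.0646)
|theta_initial|=0.1000 |theta_final|=1698599/26286760 (≈0.0646) -> not increased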